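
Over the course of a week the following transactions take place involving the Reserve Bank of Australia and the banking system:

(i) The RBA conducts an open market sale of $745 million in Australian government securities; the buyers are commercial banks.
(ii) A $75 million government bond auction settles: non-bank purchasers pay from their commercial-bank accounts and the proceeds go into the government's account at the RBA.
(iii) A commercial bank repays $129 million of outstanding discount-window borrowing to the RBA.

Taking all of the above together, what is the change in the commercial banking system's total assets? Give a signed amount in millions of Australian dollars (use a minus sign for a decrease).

-$204 million

OMO sale (to banks) $745 million: just an asset swap on bank balance sheets → 0.
Government account inflow $75 million: bank balance sheets shrink → −$75M.
Discount-window repayment $129 million: bank balance sheets shrink → −$129M.
Net: 0 − 75 − 129 = -$204 million.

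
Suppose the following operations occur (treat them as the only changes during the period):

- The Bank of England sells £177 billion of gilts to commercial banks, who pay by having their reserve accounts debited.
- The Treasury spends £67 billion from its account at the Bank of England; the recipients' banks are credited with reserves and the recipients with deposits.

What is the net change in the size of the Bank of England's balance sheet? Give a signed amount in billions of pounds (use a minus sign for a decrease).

-£177 billion

Bank of England balance sheet:
  Assets:      Securities −£177B
  Liabilities: Bank reserves −£110B, Government deposits −£67B
Commercial banking system:
  Assets:      Reserves at CB −£110B, Securities +£177B
  Liabilities: Checkable deposits +£67B
Change in total Bank of England assets = -£177 billion.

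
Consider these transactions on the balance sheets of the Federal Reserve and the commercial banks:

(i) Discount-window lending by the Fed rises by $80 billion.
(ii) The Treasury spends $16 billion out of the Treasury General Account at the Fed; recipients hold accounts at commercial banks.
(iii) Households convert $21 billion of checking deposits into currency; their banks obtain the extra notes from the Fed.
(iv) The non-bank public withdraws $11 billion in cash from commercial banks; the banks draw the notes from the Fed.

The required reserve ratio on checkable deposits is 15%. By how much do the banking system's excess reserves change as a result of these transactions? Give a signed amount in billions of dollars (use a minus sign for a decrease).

Discount-window loan $80 billion: reserves +$80B, deposits 0.
Government spending $16 billion: reserves +$16B, deposits +$16B.
Currency withdrawal $21 billion: reserves −$21B, deposits −$21B.
Currency withdrawal $11 billion: reserves −$11B, deposits −$11B.
Totals: Δreserves = +$64B, Δdeposits = −$16B.
Δrequired reserves = 15% × −$16B = −$2.4B.
Δexcess reserves = Δreserves − Δrequired = +$64B − (−$2.4B) = +$66.4 billion.

+$66.4 billion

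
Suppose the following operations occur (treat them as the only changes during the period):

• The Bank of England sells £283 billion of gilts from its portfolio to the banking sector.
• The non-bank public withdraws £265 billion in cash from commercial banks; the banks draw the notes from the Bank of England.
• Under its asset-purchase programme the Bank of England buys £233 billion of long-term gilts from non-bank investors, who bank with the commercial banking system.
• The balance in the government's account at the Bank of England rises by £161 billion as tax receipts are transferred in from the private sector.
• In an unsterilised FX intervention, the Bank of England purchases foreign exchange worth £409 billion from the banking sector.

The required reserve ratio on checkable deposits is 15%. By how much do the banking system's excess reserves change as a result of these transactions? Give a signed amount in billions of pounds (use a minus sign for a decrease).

OMO sale (to banks) £283 billion: reserves −£283B, deposits 0.
Currency withdrawal £265 billion: reserves −£265B, deposits −£265B.
Asset purchase (from non-banks) £233 billion: reserves +£233B, deposits +£233B.
Government account inflow £161 billion: reserves −£161B, deposits −£161B.
FX purchase £409 billion: reserves +£409B, deposits 0.
Totals: Δreserves = −£67B, Δdeposits = −£193B.
Δrequired reserves = 15% × −£193B = −£28.95B.
Δexcess reserves = Δreserves − Δrequired = −£67B − (−£28.95B) = -£38.05 billion.

-£38.05 billion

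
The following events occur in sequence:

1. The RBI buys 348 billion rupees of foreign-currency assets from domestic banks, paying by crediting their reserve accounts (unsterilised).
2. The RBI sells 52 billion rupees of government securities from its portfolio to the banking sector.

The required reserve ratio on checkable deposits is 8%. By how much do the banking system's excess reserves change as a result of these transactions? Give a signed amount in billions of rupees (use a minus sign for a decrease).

+296 billion

FX purchase 348 billion rupees: reserves +348B, deposits 0.
OMO sale (to banks) 52 billion rupees: reserves −52B, deposits 0.
Totals: Δreserves = +296B, Δdeposits = 0.
Δrequired reserves = 8% × 0 = 0.
Δexcess reserves = Δreserves − Δrequired = +296B − (0) = +296 billion.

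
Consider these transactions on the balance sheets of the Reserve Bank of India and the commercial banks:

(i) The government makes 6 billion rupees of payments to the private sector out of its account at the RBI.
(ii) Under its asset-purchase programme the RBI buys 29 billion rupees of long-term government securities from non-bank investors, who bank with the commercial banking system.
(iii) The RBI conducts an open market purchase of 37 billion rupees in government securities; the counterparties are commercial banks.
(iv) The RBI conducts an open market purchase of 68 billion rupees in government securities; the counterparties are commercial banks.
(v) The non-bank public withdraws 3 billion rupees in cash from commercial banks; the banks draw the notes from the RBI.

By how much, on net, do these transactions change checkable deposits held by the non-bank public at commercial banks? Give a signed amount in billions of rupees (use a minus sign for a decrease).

+32 billion

RBI balance sheet:
  Assets:      Securities +134B
  Liabilities: Bank reserves +137B, Currency in circulation +3B, Government deposits −6B
Commercial banking system:
  Assets:      Reserves at CB +137B, Securities −105B
  Liabilities: Checkable deposits +32B
So the change in checkable deposits held by the non-bank public at commercial banks is +32 billion.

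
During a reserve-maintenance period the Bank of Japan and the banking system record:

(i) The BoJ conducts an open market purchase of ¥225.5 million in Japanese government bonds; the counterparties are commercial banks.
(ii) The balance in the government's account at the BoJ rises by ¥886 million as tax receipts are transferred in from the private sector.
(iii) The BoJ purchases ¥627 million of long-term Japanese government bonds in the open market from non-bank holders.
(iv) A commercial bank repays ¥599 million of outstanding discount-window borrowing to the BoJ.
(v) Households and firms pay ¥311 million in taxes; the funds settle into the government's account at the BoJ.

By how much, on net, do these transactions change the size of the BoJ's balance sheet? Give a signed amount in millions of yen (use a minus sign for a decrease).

OMO purchase (from banks) ¥225.5 million: a BoJ asset is acquired → +¥225.5M.
Government account inflow ¥886 million: only the composition of liabilities changes → 0.
Asset purchase (from non-banks) ¥627 million: a BoJ asset is acquired → +¥627M.
Discount-window repayment ¥599 million: a BoJ asset is shed → −¥599M.
Government account inflow ¥311 million: only the composition of liabilities changes → 0.
Net: 225.5 + 0 + 627 − 599 + 0 = +¥253.5 million.

+¥253.5 million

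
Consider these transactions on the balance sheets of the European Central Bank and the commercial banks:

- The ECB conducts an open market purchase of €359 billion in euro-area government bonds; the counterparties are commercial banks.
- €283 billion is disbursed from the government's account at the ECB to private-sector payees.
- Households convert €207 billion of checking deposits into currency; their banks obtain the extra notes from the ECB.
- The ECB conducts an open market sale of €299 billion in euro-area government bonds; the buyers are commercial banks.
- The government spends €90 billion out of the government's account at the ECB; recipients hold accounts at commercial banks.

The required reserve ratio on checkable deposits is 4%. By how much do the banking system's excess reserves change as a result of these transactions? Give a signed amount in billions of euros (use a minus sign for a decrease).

OMO purchase (from banks) €359 billion: reserves +€359B, deposits 0.
Government spending €283 billion: reserves +€283B, deposits +€283B.
Currency withdrawal €207 billion: reserves −€207B, deposits −€207B.
OMO sale (to banks) €299 billion: reserves −€299B, deposits 0.
Government spending €90 billion: reserves +€90B, deposits +€90B.
Totals: Δreserves = +€226B, Δdeposits = +€166B.
Δrequired reserves = 4% × +€166B = +€6.64B.
Δexcess reserves = Δreserves − Δrequired = +€226B − (+€6.64B) = +€219.36 billion.

+€219.36 billion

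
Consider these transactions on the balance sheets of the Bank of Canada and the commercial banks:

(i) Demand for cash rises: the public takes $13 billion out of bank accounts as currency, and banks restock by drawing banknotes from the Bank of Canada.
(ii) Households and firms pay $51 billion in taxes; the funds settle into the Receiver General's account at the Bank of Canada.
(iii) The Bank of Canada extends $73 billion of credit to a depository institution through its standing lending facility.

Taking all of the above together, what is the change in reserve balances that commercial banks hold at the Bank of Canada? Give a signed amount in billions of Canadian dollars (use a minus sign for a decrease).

+$9 billion

Currency withdrawal $13 billion: banks swap reserves for currency → −$13B.
Government account inflow $51 billion: funds move from bank reserves into the government account → −$51B.
Discount-window loan $73 billion: the loan is credited to the bank's reserve account → +$73B.
Net: −13 − 51 + 73 = +$9 billion.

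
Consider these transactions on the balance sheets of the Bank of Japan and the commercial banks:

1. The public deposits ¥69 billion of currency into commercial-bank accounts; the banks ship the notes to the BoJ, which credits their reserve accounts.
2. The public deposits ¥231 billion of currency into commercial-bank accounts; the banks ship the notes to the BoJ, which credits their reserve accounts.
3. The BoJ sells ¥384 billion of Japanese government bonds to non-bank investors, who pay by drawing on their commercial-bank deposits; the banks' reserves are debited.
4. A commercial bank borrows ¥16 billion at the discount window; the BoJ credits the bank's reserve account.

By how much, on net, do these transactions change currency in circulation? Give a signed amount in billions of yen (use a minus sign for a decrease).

-¥300 billion

BoJ balance sheet:
  Assets:      Securities −¥384B, Loans to banks +¥16B
  Liabilities: Bank reserves −¥68B, Currency in circulation −¥300B
Commercial banking system:
  Assets:      Reserves at CB −¥68B
  Liabilities: Checkable deposits −¥84B, Borrowings from CB +¥16B
So the change in currency in circulation is -¥300 billion.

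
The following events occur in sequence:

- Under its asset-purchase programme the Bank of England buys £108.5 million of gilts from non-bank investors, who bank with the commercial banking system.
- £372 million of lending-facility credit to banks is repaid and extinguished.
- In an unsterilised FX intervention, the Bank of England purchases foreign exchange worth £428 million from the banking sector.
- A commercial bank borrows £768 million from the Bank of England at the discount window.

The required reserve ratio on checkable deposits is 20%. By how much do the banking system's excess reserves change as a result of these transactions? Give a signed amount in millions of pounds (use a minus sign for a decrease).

+£910.8 million

Asset purchase (from non-banks) £108.5 million: reserves +£108.5M, deposits +£108.5M.
Discount-window repayment £372 million: reserves −£372M, deposits 0.
FX purchase £428 million: reserves +£428M, deposits 0.
Discount-window loan £768 million: reserves +£768M, deposits 0.
Totals: Δreserves = +£932.5M, Δdeposits = +£108.5M.
Δrequired reserves = 20% × +£108.5M = +£21.7M.
Δexcess reserves = Δreserves − Δrequired = +£932.5M − (+£21.7M) = +£910.8 million.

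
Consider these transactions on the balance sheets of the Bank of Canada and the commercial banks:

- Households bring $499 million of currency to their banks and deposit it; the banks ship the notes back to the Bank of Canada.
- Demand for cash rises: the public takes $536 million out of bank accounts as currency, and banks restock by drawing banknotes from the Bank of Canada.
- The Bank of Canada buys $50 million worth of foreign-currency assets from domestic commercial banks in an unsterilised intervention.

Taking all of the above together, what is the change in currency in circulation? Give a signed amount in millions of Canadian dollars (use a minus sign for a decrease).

+$37 million

Currency deposit $499 million: notes return to the central bank → −$499M.
Currency withdrawal $536 million: notes leave the central bank → +$536M.
FX purchase $50 million: no currency enters or leaves circulation → 0.
Net: −499 + 536 + 0 = +$37 million.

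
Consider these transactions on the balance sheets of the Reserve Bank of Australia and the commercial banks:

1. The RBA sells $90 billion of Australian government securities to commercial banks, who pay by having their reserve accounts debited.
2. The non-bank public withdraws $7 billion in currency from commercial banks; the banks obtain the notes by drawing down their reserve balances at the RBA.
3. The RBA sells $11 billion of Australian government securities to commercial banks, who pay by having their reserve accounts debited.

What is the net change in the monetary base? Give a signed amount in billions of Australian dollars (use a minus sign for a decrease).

RBA balance sheet:
  Assets:      Securities −$101B
  Liabilities: Bank reserves −$108B, Currency in circulation +$7B
Commercial banking system:
  Assets:      Reserves at CB −$108B, Securities +$101B
  Liabilities: Checkable deposits −$7B
Monetary base = currency + reserves: +$7B + (−$108B) = -$101 billion.

-$101 billion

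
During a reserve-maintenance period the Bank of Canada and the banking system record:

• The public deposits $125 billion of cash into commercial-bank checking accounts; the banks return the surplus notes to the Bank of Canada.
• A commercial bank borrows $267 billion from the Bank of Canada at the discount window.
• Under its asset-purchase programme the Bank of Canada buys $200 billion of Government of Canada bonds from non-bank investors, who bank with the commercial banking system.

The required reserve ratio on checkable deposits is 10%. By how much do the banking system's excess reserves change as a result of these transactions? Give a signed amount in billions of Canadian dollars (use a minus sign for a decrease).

Currency deposit $125 billion: reserves +$125B, deposits +$125B.
Discount-window loan $267 billion: reserves +$267B, deposits 0.
Asset purchase (from non-banks) $200 billion: reserves +$200B, deposits +$200B.
Totals: Δreserves = +$592B, Δdeposits = +$325B.
Δrequired reserves = 10% × +$325B = +$32.5B.
Δexcess reserves = Δreserves − Δrequired = +$592B − (+$32.5B) = +$559.5 billion.

+$559.5 billion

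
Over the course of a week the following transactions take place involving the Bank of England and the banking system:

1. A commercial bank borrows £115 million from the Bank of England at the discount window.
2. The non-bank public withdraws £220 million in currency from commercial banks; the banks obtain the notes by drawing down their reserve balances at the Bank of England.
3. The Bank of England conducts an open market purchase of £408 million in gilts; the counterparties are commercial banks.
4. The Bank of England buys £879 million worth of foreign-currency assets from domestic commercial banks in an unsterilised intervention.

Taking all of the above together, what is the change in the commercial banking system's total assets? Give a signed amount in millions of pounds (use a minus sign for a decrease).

Discount-window loan £115 million: bank balance sheets expand → +£115M.
Currency withdrawal £220 million: bank balance sheets shrink → −£220M.
OMO purchase (from banks) £408 million: just an asset swap on bank balance sheets → 0.
FX purchase £879 million: just an asset swap on bank balance sheets → 0.
Net: 115 − 220 + 0 + 0 = -£105 million.

-£105 million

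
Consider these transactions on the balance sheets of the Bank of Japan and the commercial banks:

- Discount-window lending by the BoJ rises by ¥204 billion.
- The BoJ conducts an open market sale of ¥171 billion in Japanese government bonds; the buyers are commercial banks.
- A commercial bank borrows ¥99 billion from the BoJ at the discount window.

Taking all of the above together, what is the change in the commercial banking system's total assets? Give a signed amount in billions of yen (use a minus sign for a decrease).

+¥303 billion

Discount-window loan ¥204 billion: bank balance sheets expand → +¥204B.
OMO sale (to banks) ¥171 billion: just an asset swap on bank balance sheets → 0.
Discount-window loan ¥99 billion: bank balance sheets expand → +¥99B.
Net: 204 + 0 + 99 = +¥303 billion.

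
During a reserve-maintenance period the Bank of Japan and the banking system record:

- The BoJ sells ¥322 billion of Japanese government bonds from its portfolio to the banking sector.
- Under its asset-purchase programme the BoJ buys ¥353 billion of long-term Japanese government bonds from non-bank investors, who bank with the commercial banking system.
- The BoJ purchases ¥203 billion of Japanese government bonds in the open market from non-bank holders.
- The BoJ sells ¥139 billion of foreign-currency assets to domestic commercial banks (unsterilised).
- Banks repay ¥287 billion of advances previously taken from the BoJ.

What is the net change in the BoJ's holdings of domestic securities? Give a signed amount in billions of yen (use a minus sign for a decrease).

BoJ balance sheet:
  Assets:      Securities +¥234B, Loans to banks −¥287B, Foreign assets −¥139B
  Liabilities: Bank reserves −¥192B
So the change in the BoJ's holdings of domestic securities is +¥234 billion.

+¥234 billion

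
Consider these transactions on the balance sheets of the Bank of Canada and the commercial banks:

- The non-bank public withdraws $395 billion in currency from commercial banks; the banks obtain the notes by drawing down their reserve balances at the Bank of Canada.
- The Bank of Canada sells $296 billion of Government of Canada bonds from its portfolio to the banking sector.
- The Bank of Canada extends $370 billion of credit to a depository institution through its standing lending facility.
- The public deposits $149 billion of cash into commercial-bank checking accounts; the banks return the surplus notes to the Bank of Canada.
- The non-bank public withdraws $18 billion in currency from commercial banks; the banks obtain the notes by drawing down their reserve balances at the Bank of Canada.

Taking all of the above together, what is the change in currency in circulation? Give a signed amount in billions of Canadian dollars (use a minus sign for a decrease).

+$264 billion

Bank of Canada balance sheet:
  Assets:      Securities −$296B, Loans to banks +$370B
  Liabilities: Bank reserves −$190B, Currency in circulation +$264B
So the change in currency in circulation is +$264 billion.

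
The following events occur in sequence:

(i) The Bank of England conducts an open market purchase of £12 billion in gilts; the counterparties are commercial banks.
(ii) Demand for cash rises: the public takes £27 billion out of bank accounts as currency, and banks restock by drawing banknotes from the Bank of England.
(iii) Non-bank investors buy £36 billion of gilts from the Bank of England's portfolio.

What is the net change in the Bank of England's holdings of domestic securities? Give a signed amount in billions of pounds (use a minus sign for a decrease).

-£24 billion

Bank of England balance sheet:
  Assets:      Securities −£24B
  Liabilities: Bank reserves −£51B, Currency in circulation +£27B
Commercial banking system:
  Assets:      Reserves at CB −£51B, Securities −£12B
  Liabilities: Checkable deposits −£63B
So the change in the Bank of England's holdings of domestic securities is -£24 billion.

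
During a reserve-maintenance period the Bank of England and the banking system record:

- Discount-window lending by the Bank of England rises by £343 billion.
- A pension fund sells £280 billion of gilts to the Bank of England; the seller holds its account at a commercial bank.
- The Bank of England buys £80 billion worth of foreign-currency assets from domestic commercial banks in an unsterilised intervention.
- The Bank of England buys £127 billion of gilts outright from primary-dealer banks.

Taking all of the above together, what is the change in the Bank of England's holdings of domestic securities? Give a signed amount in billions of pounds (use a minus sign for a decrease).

+£407 billion

Bank of England balance sheet:
  Assets:      Securities +£407B, Loans to banks +£343B, Foreign assets +£80B
  Liabilities: Bank reserves +£830B
Commercial banking system:
  Assets:      Reserves at CB +£830B, Securities −£127B, Foreign assets −£80B
  Liabilities: Checkable deposits +£280B, Borrowings from CB +£343B
So the change in the Bank of England's holdings of domestic securities is +£407 billion.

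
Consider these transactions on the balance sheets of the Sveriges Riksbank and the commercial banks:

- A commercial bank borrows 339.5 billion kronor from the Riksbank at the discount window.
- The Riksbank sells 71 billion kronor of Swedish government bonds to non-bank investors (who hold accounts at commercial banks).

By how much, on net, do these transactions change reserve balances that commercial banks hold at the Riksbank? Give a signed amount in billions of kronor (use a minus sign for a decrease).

+268.5 billion

Discount-window loan 339.5 billion kronor: the loan is credited to the bank's reserve account → +339.5B.
Asset sale (to non-banks) 71 billion kronor: the non-bank buyers' banks settle from reserves → −71B.
Net: 339.5 − 71 = +268.5 billion.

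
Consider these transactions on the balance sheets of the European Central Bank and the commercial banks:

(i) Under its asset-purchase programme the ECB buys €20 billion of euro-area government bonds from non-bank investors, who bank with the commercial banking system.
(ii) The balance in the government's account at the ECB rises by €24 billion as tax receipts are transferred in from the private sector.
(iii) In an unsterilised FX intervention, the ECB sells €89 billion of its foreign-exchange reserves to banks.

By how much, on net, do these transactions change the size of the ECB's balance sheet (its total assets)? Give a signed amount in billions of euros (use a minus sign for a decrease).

ECB balance sheet:
  Assets:      Securities +€20B, Foreign assets −€89B
  Liabilities: Bank reserves −€93B, Government deposits +€24B
Commercial banking system:
  Assets:      Reserves at CB −€93B, Foreign assets +€89B
  Liabilities: Checkable deposits −€4B
Change in total ECB assets = -€69 billion.

-€69 billion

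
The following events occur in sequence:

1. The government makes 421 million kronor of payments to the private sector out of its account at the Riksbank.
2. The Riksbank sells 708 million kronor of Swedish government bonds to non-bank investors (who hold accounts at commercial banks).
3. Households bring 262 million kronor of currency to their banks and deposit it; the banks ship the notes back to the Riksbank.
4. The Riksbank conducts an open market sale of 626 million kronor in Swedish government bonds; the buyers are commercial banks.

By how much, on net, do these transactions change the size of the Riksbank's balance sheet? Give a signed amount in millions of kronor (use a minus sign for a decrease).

Government spending 421 million kronor: only the composition of liabilities changes → 0.
Asset sale (to non-banks) 708 million kronor: a Riksbank asset is shed → −708M.
Currency deposit 262 million kronor: only the composition of liabilities changes → 0.
OMO sale (to banks) 626 million kronor: a Riksbank asset is shed → −626M.
Net: 0 − 708 + 0 − 626 = -1334 million.

-1334 million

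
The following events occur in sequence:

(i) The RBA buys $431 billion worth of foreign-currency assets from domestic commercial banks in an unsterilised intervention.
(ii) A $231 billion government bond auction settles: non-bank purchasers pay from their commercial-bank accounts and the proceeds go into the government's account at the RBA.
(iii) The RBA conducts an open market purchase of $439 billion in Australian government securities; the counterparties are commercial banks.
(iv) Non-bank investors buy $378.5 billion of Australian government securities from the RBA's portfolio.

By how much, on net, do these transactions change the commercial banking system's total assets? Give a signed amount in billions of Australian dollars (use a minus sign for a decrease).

-$609.5 billion

RBA balance sheet:
  Assets:      Securities +$60.5B, Foreign assets +$431B
  Liabilities: Bank reserves +$260.5B, Government deposits +$231B
Commercial banking system:
  Assets:      Reserves at CB +$260.5B, Securities −$439B, Foreign assets −$431B
  Liabilities: Checkable deposits −$609.5B
Change in total bank assets = -$609.5 billion.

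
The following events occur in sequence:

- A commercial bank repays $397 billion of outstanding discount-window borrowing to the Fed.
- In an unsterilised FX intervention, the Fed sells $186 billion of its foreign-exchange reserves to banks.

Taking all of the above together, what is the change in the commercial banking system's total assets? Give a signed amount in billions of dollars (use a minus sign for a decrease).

-$397 billion

Discount-window repayment $397 billion: bank balance sheets shrink → −$397B.
FX sale $186 billion: just an asset swap on bank balance sheets → 0.
Net: −397 + 0 = -$397 billion.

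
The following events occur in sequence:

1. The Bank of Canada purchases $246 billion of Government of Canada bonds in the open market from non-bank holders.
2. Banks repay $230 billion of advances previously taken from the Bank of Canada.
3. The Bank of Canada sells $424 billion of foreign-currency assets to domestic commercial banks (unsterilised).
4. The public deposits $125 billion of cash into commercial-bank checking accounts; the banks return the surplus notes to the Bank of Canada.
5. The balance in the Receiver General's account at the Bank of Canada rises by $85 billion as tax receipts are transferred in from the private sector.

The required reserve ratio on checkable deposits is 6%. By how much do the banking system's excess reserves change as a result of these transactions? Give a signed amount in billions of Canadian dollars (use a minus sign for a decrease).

Asset purchase (from non-banks) $246 billion: reserves +$246B, deposits +$246B.
Discount-window repayment $230 billion: reserves −$230B, deposits 0.
FX sale $424 billion: reserves −$424B, deposits 0.
Currency deposit $125 billion: reserves +$125B, deposits +$125B.
Government account inflow $85 billion: reserves −$85B, deposits −$85B.
Totals: Δreserves = −$368B, Δdeposits = +$286B.
Δrequired reserves = 6% × +$286B = +$17.16B.
Δexcess reserves = Δreserves − Δrequired = −$368B − (+$17.16B) = -$385.16 billion.

-$385.16 billion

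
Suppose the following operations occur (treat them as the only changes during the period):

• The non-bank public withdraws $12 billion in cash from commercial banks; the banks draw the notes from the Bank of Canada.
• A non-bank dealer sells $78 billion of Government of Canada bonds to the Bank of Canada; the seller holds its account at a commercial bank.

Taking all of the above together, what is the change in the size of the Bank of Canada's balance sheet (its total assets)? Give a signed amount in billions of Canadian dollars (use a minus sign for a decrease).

Bank of Canada balance sheet:
  Assets:      Securities +$78B
  Liabilities: Bank reserves +$66B, Currency in circulation +$12B
Commercial banking system:
  Assets:      Reserves at CB +$66B
  Liabilities: Checkable deposits +$66B
Change in total Bank of Canada assets = +$78 billion.

+$78 billion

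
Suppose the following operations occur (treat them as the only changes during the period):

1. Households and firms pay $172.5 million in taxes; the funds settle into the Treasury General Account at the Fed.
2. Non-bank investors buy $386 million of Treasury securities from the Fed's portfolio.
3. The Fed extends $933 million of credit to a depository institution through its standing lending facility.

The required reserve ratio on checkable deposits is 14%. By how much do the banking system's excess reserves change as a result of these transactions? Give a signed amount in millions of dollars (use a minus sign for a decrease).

Government account inflow $172.5 million: reserves −$172.5M, deposits −$172.5M.
Asset sale (to non-banks) $386 million: reserves −$386M, deposits −$386M.
Discount-window loan $933 million: reserves +$933M, deposits 0.
Totals: Δreserves = +$374.5M, Δdeposits = −$558.5M.
Δrequired reserves = 14% × −$558.5M = −$78.19M.
Δexcess reserves = Δreserves − Δrequired = +$374.5M − (−$78.19M) = +$452.69 million.

+$452.69 million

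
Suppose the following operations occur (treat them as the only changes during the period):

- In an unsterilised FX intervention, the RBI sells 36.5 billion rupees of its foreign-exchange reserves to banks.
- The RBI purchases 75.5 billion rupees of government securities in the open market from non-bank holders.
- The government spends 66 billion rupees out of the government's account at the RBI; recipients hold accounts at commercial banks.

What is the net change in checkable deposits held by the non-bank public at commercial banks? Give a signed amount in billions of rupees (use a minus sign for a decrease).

FX sale 36.5 billion rupees: the counterparty is a bank, so public deposits are unchanged → 0.
Asset purchase (from non-banks) 75.5 billion rupees: non-bank counterparties' bank balances rise → +75.5B.
Government spending 66 billion rupees: non-bank counterparties' bank balances rise → +66B.
Net: 0 + 75.5 + 66 = +141.5 billion.

+141.5 billion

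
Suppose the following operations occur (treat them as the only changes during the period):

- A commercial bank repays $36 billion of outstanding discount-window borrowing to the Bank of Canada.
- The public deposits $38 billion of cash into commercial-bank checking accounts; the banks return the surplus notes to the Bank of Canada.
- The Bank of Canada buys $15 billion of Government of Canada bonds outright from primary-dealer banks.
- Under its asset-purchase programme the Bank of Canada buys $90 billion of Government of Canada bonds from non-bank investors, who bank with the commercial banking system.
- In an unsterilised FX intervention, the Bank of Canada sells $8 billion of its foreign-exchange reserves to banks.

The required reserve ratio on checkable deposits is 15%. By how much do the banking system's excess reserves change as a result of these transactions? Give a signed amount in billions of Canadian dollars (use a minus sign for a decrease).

+$79.8 billion

Discount-window repayment $36 billion: reserves −$36B, deposits 0.
Currency deposit $38 billion: reserves +$38B, deposits +$38B.
OMO purchase (from banks) $15 billion: reserves +$15B, deposits 0.
Asset purchase (from non-banks) $90 billion: reserves +$90B, deposits +$90B.
FX sale $8 billion: reserves −$8B, deposits 0.
Totals: Δreserves = +$99B, Δdeposits = +$128B.
Δrequired reserves = 15% × +$128B = +$19.2B.
Δexcess reserves = Δreserves − Δrequired = +$99B − (+$19.2B) = +$79.8 billion.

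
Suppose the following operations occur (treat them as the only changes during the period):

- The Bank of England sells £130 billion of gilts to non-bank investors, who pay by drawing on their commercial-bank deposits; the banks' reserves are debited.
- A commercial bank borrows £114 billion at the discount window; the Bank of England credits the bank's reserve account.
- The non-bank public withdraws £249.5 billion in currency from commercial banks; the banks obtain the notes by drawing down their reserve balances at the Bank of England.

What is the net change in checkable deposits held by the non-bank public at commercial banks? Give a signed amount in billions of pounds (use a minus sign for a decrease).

Asset sale (to non-banks) £130 billion: non-bank counterparties' bank balances fall → −£130B.
Discount-window loan £114 billion: the counterparty is a bank, so public deposits are unchanged → 0.
Currency withdrawal £249.5 billion: non-bank counterparties' bank balances fall → −£249.5B.
Net: −130 + 0 − 249.5 = -£379.5 billion.

-£379.5 billion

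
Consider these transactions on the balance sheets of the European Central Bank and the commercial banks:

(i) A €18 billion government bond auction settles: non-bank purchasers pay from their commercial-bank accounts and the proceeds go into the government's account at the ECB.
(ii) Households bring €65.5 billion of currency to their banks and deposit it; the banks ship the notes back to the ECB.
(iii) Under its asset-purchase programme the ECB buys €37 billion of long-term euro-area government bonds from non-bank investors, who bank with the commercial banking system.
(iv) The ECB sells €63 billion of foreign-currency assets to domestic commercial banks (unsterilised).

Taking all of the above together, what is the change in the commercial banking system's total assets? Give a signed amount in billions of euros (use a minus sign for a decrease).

Government account inflow €18 billion: bank balance sheets shrink → −€18B.
Currency deposit €65.5 billion: bank balance sheets expand → +€65.5B.
Asset purchase (from non-banks) €37 billion: bank balance sheets expand → +€37B.
FX sale €63 billion: just an asset swap on bank balance sheets → 0.
Net: −18 + 65.5 + 37 + 0 = +€84.5 billion.

+€84.5 billion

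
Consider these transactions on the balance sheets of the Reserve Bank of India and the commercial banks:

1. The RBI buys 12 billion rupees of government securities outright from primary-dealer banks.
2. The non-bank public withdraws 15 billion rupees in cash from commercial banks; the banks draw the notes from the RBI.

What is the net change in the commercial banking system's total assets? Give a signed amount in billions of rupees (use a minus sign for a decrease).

-15 billion

OMO purchase (from banks) 12 billion rupees: just an asset swap on bank balance sheets → 0.
Currency withdrawal 15 billion rupees: bank balance sheets shrink → −15B.
Net: 0 − 15 = -15 billion.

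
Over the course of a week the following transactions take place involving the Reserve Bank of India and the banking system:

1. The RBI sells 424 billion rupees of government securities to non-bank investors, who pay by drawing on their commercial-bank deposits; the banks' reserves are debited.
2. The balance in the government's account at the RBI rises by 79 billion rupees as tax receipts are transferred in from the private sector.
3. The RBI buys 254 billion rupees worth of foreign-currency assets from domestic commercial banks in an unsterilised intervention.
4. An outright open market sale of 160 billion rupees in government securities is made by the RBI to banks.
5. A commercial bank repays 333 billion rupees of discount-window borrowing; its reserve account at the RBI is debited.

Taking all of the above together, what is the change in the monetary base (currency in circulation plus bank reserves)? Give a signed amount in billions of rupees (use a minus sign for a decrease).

Asset sale (to non-banks) 424 billion rupees: RBI balance sheet contracts → −424B.
Government account inflow 79 billion rupees: reserves shift to a non-base liability → −79B.
FX purchase 254 billion rupees: RBI balance sheet expands → +254B.
OMO sale (to banks) 160 billion rupees: RBI balance sheet contracts → −160B.
Discount-window repayment 333 billion rupees: RBI balance sheet contracts → −333B.
Net: −424 − 79 + 254 − 160 − 333 = -742 billion.

-742 billion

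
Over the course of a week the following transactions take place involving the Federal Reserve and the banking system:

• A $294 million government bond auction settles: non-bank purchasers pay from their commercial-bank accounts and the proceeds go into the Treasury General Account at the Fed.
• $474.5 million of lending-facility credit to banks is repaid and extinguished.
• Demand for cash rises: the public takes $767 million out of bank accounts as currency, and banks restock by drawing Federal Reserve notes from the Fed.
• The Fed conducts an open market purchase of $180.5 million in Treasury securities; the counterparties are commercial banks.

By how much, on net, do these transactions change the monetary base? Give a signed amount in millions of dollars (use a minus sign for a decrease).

Government account inflow $294 million: reserves shift to a non-base liability → −$294M.
Discount-window repayment $474.5 million: Fed balance sheet contracts → −$474.5M.
Currency withdrawal $767 million: just a shift between currency and reserves — both are base money → 0.
OMO purchase (from banks) $180.5 million: Fed balance sheet expands → +$180.5M.
Net: −294 − 474.5 + 0 + 180.5 = -$588 million.

-$588 million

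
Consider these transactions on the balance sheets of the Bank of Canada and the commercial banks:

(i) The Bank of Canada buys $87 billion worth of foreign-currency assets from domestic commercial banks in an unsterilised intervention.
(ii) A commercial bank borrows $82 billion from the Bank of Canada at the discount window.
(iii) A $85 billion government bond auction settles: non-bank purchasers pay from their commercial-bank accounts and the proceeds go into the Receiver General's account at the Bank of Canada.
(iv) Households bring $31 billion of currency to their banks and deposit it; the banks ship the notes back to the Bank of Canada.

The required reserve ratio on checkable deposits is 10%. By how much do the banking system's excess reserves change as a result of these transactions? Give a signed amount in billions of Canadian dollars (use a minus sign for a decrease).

FX purchase $87 billion: reserves +$87B, deposits 0.
Discount-window loan $82 billion: reserves +$82B, deposits 0.
Government account inflow $85 billion: reserves −$85B, deposits −$85B.
Currency deposit $31 billion: reserves +$31B, deposits +$31B.
Totals: Δreserves = +$115B, Δdeposits = −$54B.
Δrequired reserves = 10% × −$54B = −$5.4B.
Δexcess reserves = Δreserves − Δrequired = +$115B − (−$5.4B) = +$120.4 billion.

+$120.4 billion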